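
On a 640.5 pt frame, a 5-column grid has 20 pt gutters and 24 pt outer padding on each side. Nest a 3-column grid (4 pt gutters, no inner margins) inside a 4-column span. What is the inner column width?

Inside the margins: 640.5 − 48 = 592.5 pt.
5 columns + 4 gutters: 5c + 4·20 = 592.5.
5c = 592.5 − 80 = 512.5, so c = 102.5 pt.
Span of 4: 4·102.5 + 3·20 = 410 + 60 = 470 pt.
3 columns + 2 gutters: 3d + 2·4 = 470.
3d = 470 − 8 = 462, so d = 154 pt.

154 pt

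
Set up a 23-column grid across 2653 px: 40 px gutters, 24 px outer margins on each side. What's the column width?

75 px

Content width = 2653 − 2·24 = 2605 px.
2605 − 22·40 = 1725; ÷23 gives c = 75 px.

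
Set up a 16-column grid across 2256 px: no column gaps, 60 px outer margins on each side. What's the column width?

133.5 px

Inside the margins: 2256 − 120 = 2136 px.
With no column gaps, each column is 2136/16 = 133.5 px.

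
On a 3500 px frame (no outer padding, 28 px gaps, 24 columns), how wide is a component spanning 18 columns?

2618 px

24 columns + 23 gaps: 24c + 23·28 = 3500.
24c = 3500 − 644 = 2856, so c = 119 px.
Span of 18: 18·119 + 17·28 = 2142 + 476 = 2618 px.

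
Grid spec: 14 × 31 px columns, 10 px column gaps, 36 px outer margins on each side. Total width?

636 px

Adding margins, columns and gutters: 72 + 434 + 130 = 636 px.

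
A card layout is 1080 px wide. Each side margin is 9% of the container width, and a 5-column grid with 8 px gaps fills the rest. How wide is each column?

Each margin = 9% of 1080 = 97.2 px; content = 1080 − 2·97.2 = 885.6 px.
5c + 4·8 = 885.6 → 5c = 853.6 → c = 170.72 px.

170.72 px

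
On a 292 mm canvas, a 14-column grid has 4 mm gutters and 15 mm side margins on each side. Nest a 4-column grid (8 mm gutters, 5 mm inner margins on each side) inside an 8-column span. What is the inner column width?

Take off 30 mm of margins, leaving 262 mm.
14 columns + 13 gutters: 14c + 13·4 = 262.
14c = 262 − 52 = 210, so c = 15 mm.
8-column span = 8·15 + 7·4 = 148 mm.
Inner content = 148 − 2·5 = 138 mm.
Subtracting 3 gutters of 8 leaves 114 for 4 columns, so d = 28.5 mm.

28.5 mm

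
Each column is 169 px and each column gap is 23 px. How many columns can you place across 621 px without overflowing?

Each extra column adds 169 + 23 = 192 px.
(621 + 23) / 192 = 3.35, so 3 columns fit.

3 columns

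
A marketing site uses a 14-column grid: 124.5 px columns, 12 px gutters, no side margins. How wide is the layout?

1899 px

Layout = 14·124.5 + 13·12 = 1743 + 156 = 1899 px.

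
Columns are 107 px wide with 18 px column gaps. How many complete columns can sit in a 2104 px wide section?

Each extra column adds 107 + 18 = 125 px.
(2104 + 18) / 125 = 16.98, so 16 columns fit.

16 columns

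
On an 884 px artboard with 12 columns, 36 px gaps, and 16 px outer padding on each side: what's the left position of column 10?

Take off 32 px of margins, leaving 852 px.
Subtracting 11 gaps of 36 leaves 456 for 12 columns, so c = 38 px.
Column 10 starts at margin + 9·(column + gutter) = 16 + 9·74 = 682 px.

682 px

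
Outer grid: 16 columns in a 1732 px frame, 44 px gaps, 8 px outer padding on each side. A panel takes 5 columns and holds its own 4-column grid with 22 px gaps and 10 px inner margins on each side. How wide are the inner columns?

105 px

Inside the margins: 1732 − 16 = 1716 px.
16 columns + 15 gaps: 16c + 15·44 = 1716.
16c = 1716 − 660 = 1056, so c = 66 px.
5 columns plus 4 gaps: 330 + 176 = 506 px.
Inner content = 506 − 2·10 = 486 px.
4 columns + 3 gaps: 4d + 3·22 = 486.
4d = 486 − 66 = 420, so d = 105 px.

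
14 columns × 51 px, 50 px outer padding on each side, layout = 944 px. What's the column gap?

10 px

Content width = 944 − 2·50 = 844 px.
Columns use 714 px, leaving 130 px across 13 column gaps = 10 px each.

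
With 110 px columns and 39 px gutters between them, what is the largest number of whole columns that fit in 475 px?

Each extra column adds 110 + 39 = 149 px.
(475 + 39) / 149 = 3.45, so 3 columns fit.

3 columns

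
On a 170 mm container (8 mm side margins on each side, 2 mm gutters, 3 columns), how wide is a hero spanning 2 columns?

102 mm

Inside the margins: 170 − 16 = 154 mm.
3c + 2·2 = 154 → 3c = 150 → c = 50 mm.
2 columns plus 1 gutter: 100 + 2 = 102 mm.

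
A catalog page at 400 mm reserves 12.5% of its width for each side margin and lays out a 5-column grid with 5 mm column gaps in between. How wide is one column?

Margins: 12.5% × 400 = 50 mm each, so content = 400 − 100 = 300 mm.
300 − 4·5 = 280; ÷5 gives c = 56 mm.

56 mm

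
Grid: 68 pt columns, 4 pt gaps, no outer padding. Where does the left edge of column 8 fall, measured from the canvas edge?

504 pt

No margin, so column 8 starts at 7·(column + gutter) = 7·72 = 504 pt.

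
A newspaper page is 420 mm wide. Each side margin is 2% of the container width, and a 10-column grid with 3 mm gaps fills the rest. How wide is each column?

37.62 mm

Margins: 2% × 420 = 8.4 mm each, so content = 420 − 16.8 = 403.2 mm.
10 columns + 9 gaps: 10c + 9·3 = 403.2.
10c = 403.2 − 27 = 376.2, so c = 37.62 mm.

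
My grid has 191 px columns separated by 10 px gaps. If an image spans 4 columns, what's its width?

4 columns plus 3 gaps: 764 + 30 = 794 px.

794 px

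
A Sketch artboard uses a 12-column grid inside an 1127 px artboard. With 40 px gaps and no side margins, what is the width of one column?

1127 − 11·40 = 687; ÷12 gives c = 57.25 px.

57.25 px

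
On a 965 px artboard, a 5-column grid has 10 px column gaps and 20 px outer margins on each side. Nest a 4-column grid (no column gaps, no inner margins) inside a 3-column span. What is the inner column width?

137.75 px

Outer content = 965 − 2·20 = 925 px.
Subtracting 4 column gaps of 10 leaves 885 for 5 columns, so c = 177 px.
Span of 3: 3·177 + 2·10 = 531 + 20 = 551 px.
With no column gaps, each column is 551/4 = 137.75 px.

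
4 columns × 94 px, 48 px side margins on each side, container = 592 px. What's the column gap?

40 px

Subtract both margins: 592 − 2·48 = 496 px.
Columns use 376 px, leaving 120 px across 3 column gaps = 40 px each.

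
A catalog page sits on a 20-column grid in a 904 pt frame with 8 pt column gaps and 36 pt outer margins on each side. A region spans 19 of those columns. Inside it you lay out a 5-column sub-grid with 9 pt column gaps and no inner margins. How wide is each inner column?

150.8 pt

Inside the margins: 904 − 72 = 832 pt.
832 − 19·8 = 680; ÷20 gives c = 34 pt.
19-column span = 19·34 + 18·8 = 790 pt.
5d + 4·9 = 790 → 5d = 754 → d = 150.8 pt.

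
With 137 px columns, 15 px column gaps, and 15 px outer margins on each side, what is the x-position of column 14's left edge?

Each column+gutter stride is 152 px; 13 of them past the 15 px margin is 15 + 1976 = 1991 px.

1991 px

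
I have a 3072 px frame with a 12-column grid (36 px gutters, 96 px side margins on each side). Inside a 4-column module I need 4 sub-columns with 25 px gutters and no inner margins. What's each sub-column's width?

Take off 192 px of margins, leaving 2880 px.
2880 − 11·36 = 2484; ÷12 gives c = 207 px.
Span of 4: 4·207 + 3·36 = 828 + 108 = 936 px.
4d + 3·25 = 936 → 4d = 861 → d = 215.25 px.

215.25 px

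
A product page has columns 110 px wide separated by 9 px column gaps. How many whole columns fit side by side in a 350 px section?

3 columns: 3·110 + 2·9 = 348 px ≤ 350.
4 columns: 467 px > 350. So 3.

3 columns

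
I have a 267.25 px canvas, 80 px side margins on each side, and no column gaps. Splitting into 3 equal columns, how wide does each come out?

Subtract both margins: 267.25 − 2·80 = 107.25 px.
3c = 107.25 → c = 35.75 px.

35.75 px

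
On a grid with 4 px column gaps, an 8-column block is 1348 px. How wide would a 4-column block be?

8c + 7·4 = 1348 → 8c = 1320 → c = 165 px.
4-column span = 4·165 + 3·4 = 672 px.

672 px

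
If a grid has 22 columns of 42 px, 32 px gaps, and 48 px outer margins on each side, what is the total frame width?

Adding margins, columns and gutters: 96 + 924 + 672 = 1692 px.

1692 px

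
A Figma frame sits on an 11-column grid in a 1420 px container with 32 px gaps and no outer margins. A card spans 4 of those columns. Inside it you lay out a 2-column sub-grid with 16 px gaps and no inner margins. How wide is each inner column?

11c + 10·32 = 1420 → 11c = 1100 → c = 100 px.
Span of 4: 4·100 + 3·32 = 400 + 96 = 496 px.
2d + 1·16 = 496 → 2d = 480 → d = 240 px.

240 px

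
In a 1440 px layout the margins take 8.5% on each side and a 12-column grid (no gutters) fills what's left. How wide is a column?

Each margin = 8.5% of 1440 = 122.4 px; content = 1440 − 2·122.4 = 1195.2 px.
12c = 1195.2 → c = 99.6 px.

99.6 px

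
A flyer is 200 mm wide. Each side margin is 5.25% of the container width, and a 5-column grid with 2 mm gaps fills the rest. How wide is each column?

34.2 mm

200 × (1 − 2·5.25%) = 200 × 89.5% = 179 mm for the columns.
5c + 4·2 = 179 → 5c = 171 → c = 34.2 mm.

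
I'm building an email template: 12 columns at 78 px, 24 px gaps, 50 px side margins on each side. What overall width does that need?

Container = 2·50 + 12·78 + 11·24 = 100 + 936 + 264 = 1300 px.

1300 px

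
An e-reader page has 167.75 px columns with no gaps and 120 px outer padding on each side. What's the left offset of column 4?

Column 4 starts at margin + 3·(column + gutter) = 120 + 3·167.75 = 623.25 px.

623.25 px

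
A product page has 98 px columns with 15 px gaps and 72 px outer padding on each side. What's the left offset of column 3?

Each column+gutter stride is 113 px; 2 of them past the 72 px margin is 72 + 226 = 298 px.

298 px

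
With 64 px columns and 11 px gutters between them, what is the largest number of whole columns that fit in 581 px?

7 columns

k columns need k·64 + (k−1)·11 = k·75 − 11.
k·75 − 11 ≤ 581 → k ≤ 592 / 75 ≈ 7.89, so k = 7.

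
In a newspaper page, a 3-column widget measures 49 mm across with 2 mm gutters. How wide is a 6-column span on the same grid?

3 columns + 2 gutters: 3c + 2·2 = 49.
3c = 49 − 4 = 45, so c = 15 mm.
6 columns plus 5 gutters: 90 + 10 = 100 mm.

100 mm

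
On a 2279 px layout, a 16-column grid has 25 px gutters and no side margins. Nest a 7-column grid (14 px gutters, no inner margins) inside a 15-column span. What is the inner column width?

Subtracting 15 gutters of 25 leaves 1904 for 16 columns, so c = 119 px.
15 columns plus 14 gutters: 1785 + 350 = 2135 px.
7 columns + 6 gutters: 7d + 6·14 = 2135.
7d = 2135 − 84 = 2051, so d = 293 px.

293 px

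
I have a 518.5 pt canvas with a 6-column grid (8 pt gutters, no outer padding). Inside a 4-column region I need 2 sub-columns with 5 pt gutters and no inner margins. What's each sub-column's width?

169 pt

Subtracting 5 gutters of 8 leaves 478.5 for 6 columns, so c = 79.75 pt.
4 columns plus 3 gutters: 319 + 24 = 343 pt.
2 columns + 1 gutter: 2d + 1·5 = 343.
2d = 343 − 5 = 338, so d = 169 pt.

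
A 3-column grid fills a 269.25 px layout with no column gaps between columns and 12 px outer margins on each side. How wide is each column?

81.75 px

Content width = 269.25 − 2·12 = 245.25 px.
245.25 / 3 = 81.75 px per column.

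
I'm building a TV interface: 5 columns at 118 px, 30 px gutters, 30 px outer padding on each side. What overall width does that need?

770 px

Total width: 2·30 + 5·118 + 4·30 = 770 px.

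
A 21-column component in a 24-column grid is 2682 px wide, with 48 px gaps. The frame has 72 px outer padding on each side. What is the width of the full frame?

Subtracting 20 gaps of 48 leaves 1722 for 21 columns, so c = 82 px.
Adding margins, columns and gutters: 144 + 1968 + 1104 = 3216 px.

3216 px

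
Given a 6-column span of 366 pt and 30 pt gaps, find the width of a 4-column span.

234 pt

366 − 5·30 = 216; ÷6 gives c = 36 pt.
4-column span = 4·36 + 3·30 = 234 pt.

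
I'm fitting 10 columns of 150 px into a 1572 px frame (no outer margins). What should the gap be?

8 px

10 columns take 10·150 = 1500 px; remaining 72 splits into 9 gaps.
g = 72 / 9 = 8 px.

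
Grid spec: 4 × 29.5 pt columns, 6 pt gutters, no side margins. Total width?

136 pt

Canvas = 4·29.5 + 3·6 = 118 + 18 = 136 pt.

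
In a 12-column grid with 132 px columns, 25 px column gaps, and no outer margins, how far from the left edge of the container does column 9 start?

1256 px

Each column+gutter stride is 157 px; with no margin, 8 of them is 1256 px.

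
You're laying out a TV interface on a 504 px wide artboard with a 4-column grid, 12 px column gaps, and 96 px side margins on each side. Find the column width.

Take off 192 px of margins, leaving 312 px.
312 − 3·12 = 276; ÷4 gives c = 69 px.

69 px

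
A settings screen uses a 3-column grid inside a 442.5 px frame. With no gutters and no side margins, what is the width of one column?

147.5 px

With no gutters, each column is 442.5/3 = 147.5 px.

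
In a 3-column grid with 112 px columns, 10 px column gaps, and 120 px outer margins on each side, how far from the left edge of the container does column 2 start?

Each column+gutter stride is 122 px; 1 of them past the 120 px margin is 120 + 122 = 242 px.

242 px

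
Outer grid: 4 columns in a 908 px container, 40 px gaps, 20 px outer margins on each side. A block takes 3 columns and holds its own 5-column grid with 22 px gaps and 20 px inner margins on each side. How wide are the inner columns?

Outer content = 908 − 2·20 = 868 px.
4 columns + 3 gaps: 4c + 3·40 = 868.
4c = 868 − 120 = 748, so c = 187 px.
3 columns plus 2 gaps: 561 + 80 = 641 px.
Inner content = 641 − 2·20 = 601 px.
5 columns + 4 gaps: 5d + 4·22 = 601.
5d = 601 − 88 = 513, so d = 102.6 px.

102.6 px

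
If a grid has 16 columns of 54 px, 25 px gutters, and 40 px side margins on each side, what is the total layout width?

Layout = 2·40 + 16·54 + 15·25 = 80 + 864 + 375 = 1319 px.

1319 px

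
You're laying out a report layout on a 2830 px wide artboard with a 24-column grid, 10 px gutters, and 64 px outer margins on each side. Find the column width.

103 px

Subtract both margins: 2830 − 2·64 = 2702 px.
24 columns + 23 gutters: 24c + 23·10 = 2702.
24c = 2702 − 230 = 2472, so c = 103 px.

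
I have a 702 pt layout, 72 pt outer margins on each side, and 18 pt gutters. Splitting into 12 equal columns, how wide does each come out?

30 pt

Take off 144 pt of margins, leaving 558 pt.
12 columns + 11 gutters: 12c + 11·18 = 558.
12c = 558 − 198 = 360, so c = 30 pt.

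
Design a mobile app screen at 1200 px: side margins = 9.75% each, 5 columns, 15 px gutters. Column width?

1200 × (1 − 2·9.75%) = 1200 × 80.5% = 966 px for the columns.
5 columns + 4 gutters: 5c + 4·15 = 966.
5c = 966 − 60 = 906, so c = 181.2 px.

181.2 px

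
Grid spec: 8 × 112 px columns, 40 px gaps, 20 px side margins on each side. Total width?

1216 px

Total width: 2·20 + 8·112 + 7·40 = 1216 px.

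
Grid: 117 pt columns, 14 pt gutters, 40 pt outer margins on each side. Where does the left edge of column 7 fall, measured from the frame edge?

826 pt

Column 7 starts at margin + 6·(column + gutter) = 40 + 6·131 = 826 pt.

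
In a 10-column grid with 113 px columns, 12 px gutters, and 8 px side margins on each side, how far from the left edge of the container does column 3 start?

258 px

Column 3 starts at margin + 2·(column + gutter) = 8 + 2·125 = 258 px.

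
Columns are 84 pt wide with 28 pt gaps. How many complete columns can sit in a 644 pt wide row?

6 columns: 6·84 + 5·28 = 644 pt ≤ 644.
7 columns: 756 pt > 644. So 6.

6 columns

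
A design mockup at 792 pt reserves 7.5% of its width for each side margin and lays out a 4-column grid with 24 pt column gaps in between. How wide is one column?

792 × (1 − 2·7.5%) = 792 × 85% = 673.2 pt for the columns.
4c + 3·24 = 673.2 → 4c = 601.2 → c = 150.3 pt.

150.3 pt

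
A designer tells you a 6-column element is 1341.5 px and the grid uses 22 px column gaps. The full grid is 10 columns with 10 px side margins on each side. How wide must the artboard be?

2270.5 px

6 columns + 5 column gaps: 6c + 5·22 = 1341.5.
6c = 1341.5 − 110 = 1231.5, so c = 205.25 px.
Total width: 2·10 + 10·205.25 + 9·22 = 2270.5 px.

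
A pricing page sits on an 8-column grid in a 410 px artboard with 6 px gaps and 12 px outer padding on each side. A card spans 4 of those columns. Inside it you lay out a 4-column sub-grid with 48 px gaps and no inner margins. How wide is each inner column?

11.5 px

Take off 24 px of margins, leaving 386 px.
Subtracting 7 gaps of 6 leaves 344 for 8 columns, so c = 43 px.
4-column span = 4·43 + 3·6 = 190 px.
190 − 3·48 = 46; ÷4 gives d = 11.5 px.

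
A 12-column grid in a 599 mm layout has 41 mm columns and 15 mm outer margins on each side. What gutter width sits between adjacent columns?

Take off 30 mm of margins, leaving 569 mm.
Columns use 492 mm, leaving 77 mm across 11 gutters = 7 mm each.

7 mm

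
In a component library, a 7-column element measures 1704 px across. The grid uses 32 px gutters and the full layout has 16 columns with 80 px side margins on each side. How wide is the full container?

7 columns + 6 gutters: 7c + 6·32 = 1704.
7c = 1704 − 192 = 1512, so c = 216 px.
Adding margins, columns and gutters: 160 + 3456 + 480 = 4096 px.

4096 px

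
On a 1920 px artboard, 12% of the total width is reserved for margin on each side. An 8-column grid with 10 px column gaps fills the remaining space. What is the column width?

Each margin = 12% of 1920 = 230.4 px; content = 1920 − 2·230.4 = 1459.2 px.
Subtracting 7 column gaps of 10 leaves 1389.2 for 8 columns, so c = 173.65 px.

173.65 px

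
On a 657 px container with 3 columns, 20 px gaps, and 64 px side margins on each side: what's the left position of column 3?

Inside the margins: 657 − 128 = 529 px.
529 − 2·20 = 489; ÷3 gives c = 163 px.
Column 3 starts at margin + 2·(column + gutter) = 64 + 2·183 = 430 px.

430 px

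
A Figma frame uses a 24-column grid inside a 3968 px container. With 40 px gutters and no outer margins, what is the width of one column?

3968 − 23·40 = 3048; ÷24 gives c = 127 px.

127 px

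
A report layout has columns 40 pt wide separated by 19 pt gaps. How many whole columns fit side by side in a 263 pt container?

4 columns: 4·40 + 3·19 = 217 pt ≤ 263.
5 columns: 276 pt > 263. So 4.

4 columns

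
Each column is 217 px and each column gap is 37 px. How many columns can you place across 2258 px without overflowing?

9 columns: 9·217 + 8·37 = 2249 px ≤ 2258.
10 columns: 2503 px > 2258. So 9.

9 columns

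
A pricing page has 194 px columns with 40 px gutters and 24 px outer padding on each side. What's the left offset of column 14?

Before column 14: the margin + 13 columns + 13 gutters.
Offset = 24 + 13·(194 + 40) = 24 + 3042 = 3066 px.

3066 px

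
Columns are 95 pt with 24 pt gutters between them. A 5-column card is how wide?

571 pt

Span of 5: 5·95 + 4·24 = 475 + 96 = 571 pt.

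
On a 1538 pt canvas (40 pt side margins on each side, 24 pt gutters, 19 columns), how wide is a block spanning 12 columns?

912 pt

Inside the margins: 1538 − 80 = 1458 pt.
19 columns + 18 gutters: 19c + 18·24 = 1458.
19c = 1458 − 432 = 1026, so c = 54 pt.
12-column span = 12·54 + 11·24 = 912 pt.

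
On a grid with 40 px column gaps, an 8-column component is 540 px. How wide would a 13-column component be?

902.5 px

540 − 7·40 = 260; ÷8 gives c = 32.5 px.
Span of 13: 13·32.5 + 12·40 = 422.5 + 480 = 902.5 px.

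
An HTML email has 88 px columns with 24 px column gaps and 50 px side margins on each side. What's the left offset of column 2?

162 px

Before column 2: the margin + 1 column + 1 column gap.
Offset = 50 + 1·(88 + 24) = 50 + 112 = 162 px.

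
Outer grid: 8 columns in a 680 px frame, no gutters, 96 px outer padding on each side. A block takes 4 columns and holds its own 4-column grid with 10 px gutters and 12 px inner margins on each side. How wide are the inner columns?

47.5 px

Take off 192 px of margins, leaving 488 px.
488 / 8 = 61 px per column.
With no gutters, 4 columns span 4·61 = 244 px.
Inner content = 244 − 2·12 = 220 px.
4 columns + 3 gutters: 4d + 3·10 = 220.
4d = 220 − 30 = 190, so d = 47.5 px.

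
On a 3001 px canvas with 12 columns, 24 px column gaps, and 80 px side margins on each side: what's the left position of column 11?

Content = 3001 − 2·80 = 2841 px.
2841 − 11·24 = 2577; ÷12 gives c = 214.75 px.
Column 11 starts at margin + 10·(column + gutter) = 80 + 10·238.75 = 2467.5 px.

2467.5 px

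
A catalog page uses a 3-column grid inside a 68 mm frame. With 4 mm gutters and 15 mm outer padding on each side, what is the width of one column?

Subtract both margins: 68 − 2·15 = 38 mm.
38 − 2·4 = 30; ÷3 gives c = 10 mm.

10 mm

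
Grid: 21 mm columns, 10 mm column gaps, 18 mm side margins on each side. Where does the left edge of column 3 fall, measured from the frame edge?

80 mm

Before column 3: the margin + 2 columns + 2 column gaps.
Offset = 18 + 2·(21 + 10) = 18 + 62 = 80 mm.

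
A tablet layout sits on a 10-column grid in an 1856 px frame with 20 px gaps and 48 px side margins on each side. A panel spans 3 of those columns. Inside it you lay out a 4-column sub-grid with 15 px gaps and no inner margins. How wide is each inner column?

117.25 px

Inside the margins: 1856 − 96 = 1760 px.
1760 − 9·20 = 1580; ÷10 gives c = 158 px.
3 columns plus 2 gaps: 474 + 40 = 514 px.
514 − 3·15 = 469; ÷4 gives d = 117.25 px.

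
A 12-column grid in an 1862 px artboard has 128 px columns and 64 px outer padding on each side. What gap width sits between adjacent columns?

18 px

Inside the margins: 1862 − 128 = 1734 px.
12 columns take 12·128 = 1536 px; remaining 198 splits into 11 gaps.
g = 198 / 11 = 18 px.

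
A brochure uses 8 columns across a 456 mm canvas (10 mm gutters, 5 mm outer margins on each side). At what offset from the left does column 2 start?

Take off 10 mm of margins, leaving 446 mm.
8c + 7·10 = 446 → 8c = 376 → c = 47 mm.
Each column+gutter stride is 57 mm; 1 of them past the 5 mm margin is 5 + 57 = 62 mm.

62 mm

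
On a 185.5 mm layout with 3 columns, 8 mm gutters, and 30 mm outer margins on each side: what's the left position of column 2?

Content = 185.5 − 2·30 = 125.5 mm.
Subtracting 2 gutters of 8 leaves 109.5 for 3 columns, so c = 36.5 mm.
Each column+gutter stride is 44.5 mm; 1 of them past the 30 mm margin is 30 + 44.5 = 74.5 mm.

74.5 mm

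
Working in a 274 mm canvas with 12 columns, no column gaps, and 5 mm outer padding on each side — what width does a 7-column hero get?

154 mm

Subtract both margins: 274 − 2·5 = 264 mm.
12c = 264 → c = 22 mm.
With no column gaps, 7 columns span 7·22 = 154 mm.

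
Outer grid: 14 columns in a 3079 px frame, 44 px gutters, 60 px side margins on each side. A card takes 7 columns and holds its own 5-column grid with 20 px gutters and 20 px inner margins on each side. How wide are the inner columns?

Inside the margins: 3079 − 120 = 2959 px.
2959 − 13·44 = 2387; ÷14 gives c = 170.5 px.
Span of 7: 7·170.5 + 6·44 = 1193.5 + 264 = 1457.5 px.
Inner content = 1457.5 − 2·20 = 1417.5 px.
Subtracting 4 gutters of 20 leaves 1337.5 for 5 columns, so d = 267.5 px.

267.5 px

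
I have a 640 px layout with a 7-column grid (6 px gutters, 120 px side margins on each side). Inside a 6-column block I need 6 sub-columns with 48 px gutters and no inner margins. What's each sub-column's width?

17 px

Subtract both margins: 640 − 2·120 = 400 px.
400 − 6·6 = 364; ÷7 gives c = 52 px.
6 columns plus 5 gutters: 312 + 30 = 342 px.
6d + 5·48 = 342 → 6d = 102 → d = 17 px.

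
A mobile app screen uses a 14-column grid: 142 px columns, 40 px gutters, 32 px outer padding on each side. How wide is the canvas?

Canvas = 2·32 + 14·142 + 13·40 = 64 + 1988 + 520 = 2572 px.

2572 px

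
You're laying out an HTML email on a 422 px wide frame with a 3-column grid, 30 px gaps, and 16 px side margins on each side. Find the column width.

110 px

Subtract both margins: 422 − 2·16 = 390 px.
390 − 2·30 = 330; ÷3 gives c = 110 px.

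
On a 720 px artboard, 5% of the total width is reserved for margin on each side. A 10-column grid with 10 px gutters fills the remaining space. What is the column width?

55.8 px

720 × (1 − 2·5%) = 720 × 90% = 648 px for the columns.
10 columns + 9 gutters: 10c + 9·10 = 648.
10c = 648 − 90 = 558, so c = 55.8 px.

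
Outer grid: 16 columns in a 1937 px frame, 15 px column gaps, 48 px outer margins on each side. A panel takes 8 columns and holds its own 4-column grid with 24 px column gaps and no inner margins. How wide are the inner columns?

Outer content = 1937 − 2·48 = 1841 px.
1841 − 15·15 = 1616; ÷16 gives c = 101 px.
8 columns plus 7 column gaps: 808 + 105 = 913 px.
Subtracting 3 column gaps of 24 leaves 841 for 4 columns, so d = 210.25 px.

210.25 px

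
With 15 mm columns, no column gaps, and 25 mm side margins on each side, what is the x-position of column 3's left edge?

Each column+gutter stride is 15 mm; 2 of them past the 25 mm margin is 25 + 30 = 55 mm.

55 mm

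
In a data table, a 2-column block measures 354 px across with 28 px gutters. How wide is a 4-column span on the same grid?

736 px

2 columns + 1 gutter: 2c + 1·28 = 354.
2c = 354 − 28 = 326, so c = 163 px.
4-column span = 4·163 + 3·28 = 736 px.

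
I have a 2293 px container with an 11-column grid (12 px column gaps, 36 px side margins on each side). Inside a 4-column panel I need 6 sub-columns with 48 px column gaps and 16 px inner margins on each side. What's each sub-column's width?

Subtract both margins: 2293 − 2·36 = 2221 px.
11c + 10·12 = 2221 → 11c = 2101 → c = 191 px.
4 columns plus 3 column gaps: 764 + 36 = 800 px.
Inner content = 800 − 2·16 = 768 px.
768 − 5·48 = 528; ÷6 gives d = 88 px.

88 px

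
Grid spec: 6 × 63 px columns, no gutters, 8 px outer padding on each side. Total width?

394 px

Total width: 2·8 + 6·63 = 394 px.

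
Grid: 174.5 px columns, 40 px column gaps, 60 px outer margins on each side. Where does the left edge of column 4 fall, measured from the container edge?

703.5 px

Each column+gutter stride is 214.5 px; 3 of them past the 60 px margin is 60 + 643.5 = 703.5 px.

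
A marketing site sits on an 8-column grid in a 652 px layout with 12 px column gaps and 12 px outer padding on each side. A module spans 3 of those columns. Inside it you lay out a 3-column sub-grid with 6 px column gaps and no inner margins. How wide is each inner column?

72 px

Subtract both margins: 652 − 2·12 = 628 px.
8 columns + 7 column gaps: 8c + 7·12 = 628.
8c = 628 − 84 = 544, so c = 68 px.
3 columns plus 2 column gaps: 204 + 24 = 228 px.
Subtracting 2 column gaps of 6 leaves 216 for 3 columns, so d = 72 px.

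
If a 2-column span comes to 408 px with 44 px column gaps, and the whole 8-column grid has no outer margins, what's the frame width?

1764 px

Subtracting 1 column gap of 44 leaves 364 for 2 columns, so c = 182 px.
Frame = 8·182 + 7·44 = 1456 + 308 = 1764 px.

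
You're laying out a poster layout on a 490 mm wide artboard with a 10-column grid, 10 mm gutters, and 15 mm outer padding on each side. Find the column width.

37 mm

Take off 30 mm of margins, leaving 460 mm.
460 − 9·10 = 370; ÷10 gives c = 37 mm.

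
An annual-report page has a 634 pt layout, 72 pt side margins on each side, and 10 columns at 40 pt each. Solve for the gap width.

10 pt

Inside the margins: 634 − 144 = 490 pt.
10 columns take 10·40 = 400 pt; remaining 90 splits into 9 gaps.
g = 90 / 9 = 10 pt.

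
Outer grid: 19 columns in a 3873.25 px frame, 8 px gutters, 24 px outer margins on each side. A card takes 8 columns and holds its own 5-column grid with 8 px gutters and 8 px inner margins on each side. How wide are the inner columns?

311.6 px

Inside the margins: 3873.25 − 48 = 3825.25 px.
19 columns + 18 gutters: 19c + 18·8 = 3825.25.
19c = 3825.25 − 144 = 3681.25, so c = 193.75 px.
Span of 8: 8·193.75 + 7·8 = 1550 + 56 = 1606 px.
Inner content = 1606 − 2·8 = 1590 px.
5d + 4·8 = 1590 → 5d = 1558 → d = 311.6 px.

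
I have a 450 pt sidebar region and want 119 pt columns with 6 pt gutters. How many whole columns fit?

3 columns

k columns need k·119 + (k−1)·6 = k·125 − 6.
k·125 − 6 ≤ 450 → k ≤ 456 / 125 ≈ 3.65, so k = 3.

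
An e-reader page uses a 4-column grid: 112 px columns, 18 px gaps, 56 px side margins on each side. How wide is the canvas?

Total width: 2·56 + 4·112 + 3·18 = 614 px.

614 px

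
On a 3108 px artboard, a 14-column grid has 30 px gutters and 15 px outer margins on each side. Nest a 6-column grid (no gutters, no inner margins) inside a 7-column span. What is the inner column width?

Inside the margins: 3108 − 30 = 3078 px.
Subtracting 13 gutters of 30 leaves 2688 for 14 columns, so c = 192 px.
7-column span = 7·192 + 6·30 = 1524 px.
With no gutters, each column is 1524/6 = 254 px.

254 px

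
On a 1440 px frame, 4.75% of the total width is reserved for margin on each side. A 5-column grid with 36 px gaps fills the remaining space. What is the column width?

Margins: 4.75% × 1440 = 68.4 px each, so content = 1440 − 136.8 = 1303.2 px.
5 columns + 4 gaps: 5c + 4·36 = 1303.2.
5c = 1303.2 − 144 = 1159.2, so c = 231.84 px.

231.84 px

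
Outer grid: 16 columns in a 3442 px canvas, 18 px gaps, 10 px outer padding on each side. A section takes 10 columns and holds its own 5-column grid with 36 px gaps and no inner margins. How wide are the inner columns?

Outer content = 3442 − 2·10 = 3422 px.
16c + 15·18 = 3422 → 16c = 3152 → c = 197 px.
10-column span = 10·197 + 9·18 = 2132 px.
5 columns + 4 gaps: 5d + 4·36 = 2132.
5d = 2132 − 144 = 1988, so d = 397.6 px.

397.6 px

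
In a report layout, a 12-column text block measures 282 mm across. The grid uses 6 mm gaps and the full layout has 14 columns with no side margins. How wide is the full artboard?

330 mm

Subtracting 11 gaps of 6 leaves 216 for 12 columns, so c = 18 mm.
Artboard = 14·18 + 13·6 = 252 + 78 = 330 mm.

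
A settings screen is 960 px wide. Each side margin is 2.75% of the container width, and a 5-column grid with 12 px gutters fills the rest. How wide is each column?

171.84 px

Margins: 2.75% × 960 = 26.4 px each, so content = 960 − 52.8 = 907.2 px.
Subtracting 4 gutters of 12 leaves 859.2 for 5 columns, so c = 171.84 px.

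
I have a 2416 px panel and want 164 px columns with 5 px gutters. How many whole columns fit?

Each extra column adds 164 + 5 = 169 px.
(2416 + 5) / 169 = 14.33, so 14 columns fit.

14 columns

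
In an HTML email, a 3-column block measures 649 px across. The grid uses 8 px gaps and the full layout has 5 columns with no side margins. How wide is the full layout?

649 − 2·8 = 633; ÷3 gives c = 211 px.
Total width: 5·211 + 4·8 = 1087 px.

1087 px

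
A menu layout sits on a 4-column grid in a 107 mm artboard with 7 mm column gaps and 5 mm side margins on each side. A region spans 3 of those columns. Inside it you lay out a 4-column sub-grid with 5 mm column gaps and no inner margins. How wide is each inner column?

14 mm

Subtract both margins: 107 − 2·5 = 97 mm.
Subtracting 3 column gaps of 7 leaves 76 for 4 columns, so c = 19 mm.
3 columns plus 2 column gaps: 57 + 14 = 71 mm.
71 − 3·5 = 56; ÷4 gives d = 14 mm.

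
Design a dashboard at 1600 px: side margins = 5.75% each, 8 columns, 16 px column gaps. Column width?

1600 × (1 − 2·5.75%) = 1600 × 88.5% = 1416 px for the columns.
1416 − 7·16 = 1304; ÷8 gives c = 163 px.

163 px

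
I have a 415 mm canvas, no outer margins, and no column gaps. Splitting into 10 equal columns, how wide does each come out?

41.5 mm

With no column gaps, each column is 415/10 = 41.5 mm.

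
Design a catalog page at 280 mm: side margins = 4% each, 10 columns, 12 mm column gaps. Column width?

Margins: 4% × 280 = 11.2 mm each, so content = 280 − 22.4 = 257.6 mm.
10 columns + 9 column gaps: 10c + 9·12 = 257.6.
10c = 257.6 − 108 = 149.6, so c = 14.96 mm.

14.96 mm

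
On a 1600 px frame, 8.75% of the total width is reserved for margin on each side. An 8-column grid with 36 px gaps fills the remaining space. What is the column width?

Each margin = 8.75% of 1600 = 140 px; content = 1600 − 2·140 = 1320 px.
Subtracting 7 gaps of 36 leaves 1068 for 8 columns, so c = 133.5 px.

133.5 px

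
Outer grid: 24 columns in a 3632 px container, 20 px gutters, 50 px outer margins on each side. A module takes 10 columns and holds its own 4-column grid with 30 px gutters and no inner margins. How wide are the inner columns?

342.5 px

Subtract both margins: 3632 − 2·50 = 3532 px.
24c + 23·20 = 3532 → 24c = 3072 → c = 128 px.
10-column span = 10·128 + 9·20 = 1460 px.
4d + 3·30 = 1460 → 4d = 1370 → d = 342.5 px.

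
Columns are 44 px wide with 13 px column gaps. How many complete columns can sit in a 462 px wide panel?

8 columns: 8·44 + 7·13 = 443 px ≤ 462.
9 columns: 500 px > 462. So 8.

8 columns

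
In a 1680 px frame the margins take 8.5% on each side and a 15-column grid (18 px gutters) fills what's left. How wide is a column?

Each margin = 8.5% of 1680 = 142.8 px; content = 1680 − 2·142.8 = 1394.4 px.
15c + 14·18 = 1394.4 → 15c = 1142.4 → c = 76.16 px.

76.16 px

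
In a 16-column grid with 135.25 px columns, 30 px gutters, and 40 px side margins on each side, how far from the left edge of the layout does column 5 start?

701 px

Each column+gutter stride is 165.25 px; 4 of them past the 40 px margin is 40 + 661 = 701 px.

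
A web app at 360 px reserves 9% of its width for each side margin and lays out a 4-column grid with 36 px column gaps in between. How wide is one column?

Each margin = 9% of 360 = 32.4 px; content = 360 − 2·32.4 = 295.2 px.
295.2 − 3·36 = 187.2; ÷4 gives c = 46.8 px.

46.8 px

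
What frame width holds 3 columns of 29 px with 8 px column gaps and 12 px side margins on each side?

127 px

Total width: 2·12 + 3·29 + 2·8 = 127 px.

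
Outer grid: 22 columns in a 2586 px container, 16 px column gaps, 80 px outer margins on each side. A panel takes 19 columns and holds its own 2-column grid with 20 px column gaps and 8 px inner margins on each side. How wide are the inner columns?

Take off 160 px of margins, leaving 2426 px.
Subtracting 21 column gaps of 16 leaves 2090 for 22 columns, so c = 95 px.
Span of 19: 19·95 + 18·16 = 1805 + 288 = 2093 px.
Inner content = 2093 − 2·8 = 2077 px.
2 columns + 1 column gap: 2d + 1·20 = 2077.
2d = 2077 − 20 = 2057, so d = 1028.5 px.

1028.5 px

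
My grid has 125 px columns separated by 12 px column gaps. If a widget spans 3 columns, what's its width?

3 columns plus 2 column gaps: 375 + 24 = 399 px.

399 px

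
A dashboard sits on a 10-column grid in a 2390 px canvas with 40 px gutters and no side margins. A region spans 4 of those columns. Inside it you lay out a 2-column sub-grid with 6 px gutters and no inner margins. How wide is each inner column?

463 px

2390 − 9·40 = 2030; ÷10 gives c = 203 px.
4 columns plus 3 gutters: 812 + 120 = 932 px.
932 − 1·6 = 926; ÷2 gives d = 463 px.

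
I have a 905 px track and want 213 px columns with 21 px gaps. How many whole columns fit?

3 columns

3 columns: 3·213 + 2·21 = 681 px ≤ 905.
4 columns: 915 px > 905. So 3.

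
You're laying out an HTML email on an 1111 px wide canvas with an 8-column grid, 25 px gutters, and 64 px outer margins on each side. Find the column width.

Inside the margins: 1111 − 128 = 983 px.
8c + 7·25 = 983 → 8c = 808 → c = 101 px.

101 px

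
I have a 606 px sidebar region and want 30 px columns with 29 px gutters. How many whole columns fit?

Each extra column adds 30 + 29 = 59 px.
(606 + 29) / 59 = 10.76, so 10 columns fit.

10 columns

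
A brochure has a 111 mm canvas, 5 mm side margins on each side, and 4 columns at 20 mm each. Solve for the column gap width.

7 mm

Subtract both margins: 111 − 2·5 = 101 mm.
4 columns take 4·20 = 80 mm; remaining 21 splits into 3 column gaps.
g = 21 / 3 = 7 mm.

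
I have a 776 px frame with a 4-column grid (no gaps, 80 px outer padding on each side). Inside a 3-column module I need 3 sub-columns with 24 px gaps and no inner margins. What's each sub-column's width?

138 px

Subtract both margins: 776 − 2·80 = 616 px.
4c = 616 → c = 154 px.
With no gaps, 3 columns span 3·154 = 462 px.
462 − 2·24 = 414; ÷3 gives d = 138 px.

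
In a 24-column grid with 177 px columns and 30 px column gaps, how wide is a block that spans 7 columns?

Span of 7: 7·177 + 6·30 = 1239 + 180 = 1419 px.

1419 px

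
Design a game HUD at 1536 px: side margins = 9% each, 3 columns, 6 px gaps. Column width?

415.84 px

Each margin = 9% of 1536 = 138.24 px; content = 1536 − 2·138.24 = 1259.52 px.
Subtracting 2 gaps of 6 leaves 1247.52 for 3 columns, so c = 415.84 px.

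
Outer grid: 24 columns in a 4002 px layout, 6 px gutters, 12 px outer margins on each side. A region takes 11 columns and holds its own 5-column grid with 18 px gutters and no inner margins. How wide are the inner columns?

349.6 px

Inside the margins: 4002 − 24 = 3978 px.
Subtracting 23 gutters of 6 leaves 3840 for 24 columns, so c = 160 px.
Span of 11: 11·160 + 10·6 = 1760 + 60 = 1820 px.
Subtracting 4 gutters of 18 leaves 1748 for 5 columns, so d = 349.6 px.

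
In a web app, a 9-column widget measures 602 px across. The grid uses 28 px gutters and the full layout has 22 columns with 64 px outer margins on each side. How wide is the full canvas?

1640 px

9 columns + 8 gutters: 9c + 8·28 = 602.
9c = 602 − 224 = 378, so c = 42 px.
Adding margins, columns and gutters: 128 + 924 + 588 = 1640 px.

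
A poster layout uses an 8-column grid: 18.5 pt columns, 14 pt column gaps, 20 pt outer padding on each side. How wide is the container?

Total width: 2·20 + 8·18.5 + 7·14 = 286 pt.

286 pt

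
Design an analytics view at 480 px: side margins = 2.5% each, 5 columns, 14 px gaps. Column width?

80 px

480 × (1 − 2·2.5%) = 480 × 95% = 456 px for the columns.
Subtracting 4 gaps of 14 leaves 400 for 5 columns, so c = 80 px.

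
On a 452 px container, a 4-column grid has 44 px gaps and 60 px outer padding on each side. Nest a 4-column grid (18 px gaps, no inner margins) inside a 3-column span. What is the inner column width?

46 px

Outer content = 452 − 2·60 = 332 px.
4c + 3·44 = 332 → 4c = 200 → c = 50 px.
Span of 3: 3·50 + 2·44 = 150 + 88 = 238 px.
Subtracting 3 gaps of 18 leaves 184 for 4 columns, so d = 46 px.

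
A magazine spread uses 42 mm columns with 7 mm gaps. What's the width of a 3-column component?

140 mm

3-column span = 3·42 + 2·7 = 140 mm.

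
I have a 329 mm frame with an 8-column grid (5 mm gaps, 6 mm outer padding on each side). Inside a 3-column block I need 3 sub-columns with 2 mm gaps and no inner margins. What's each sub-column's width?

Inside the margins: 329 − 12 = 317 mm.
Subtracting 7 gaps of 5 leaves 282 for 8 columns, so c = 35.25 mm.
Span of 3: 3·35.25 + 2·5 = 105.75 + 10 = 115.75 mm.
115.75 − 2·2 = 111.75; ÷3 gives d = 37.25 mm.

37.25 mm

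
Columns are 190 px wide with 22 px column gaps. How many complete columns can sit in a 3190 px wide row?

Each extra column adds 190 + 22 = 212 px.
(3190 + 22) / 212 = 15.15, so 15 columns fit.

15 columns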